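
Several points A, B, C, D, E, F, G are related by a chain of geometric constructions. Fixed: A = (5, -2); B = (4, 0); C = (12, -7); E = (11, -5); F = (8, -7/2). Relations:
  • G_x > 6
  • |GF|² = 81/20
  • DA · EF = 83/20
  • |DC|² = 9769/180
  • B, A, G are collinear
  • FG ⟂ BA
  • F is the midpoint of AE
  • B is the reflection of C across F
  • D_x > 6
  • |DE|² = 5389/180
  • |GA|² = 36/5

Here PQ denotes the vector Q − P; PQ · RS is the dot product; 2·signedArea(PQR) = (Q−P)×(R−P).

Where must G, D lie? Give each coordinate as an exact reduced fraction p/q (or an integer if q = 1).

1. G_x = 31/5  [B, A, G are collinear ∩ FG ⟂ BA]
2. G_y = -22/5  [B, A, G are collinear ∩ FG ⟂ BA]
   → G = (31/5, -22/5)
3. D_x = 91/15  [line 3·x + -3/2·y + -443/20 = 0 ∩ |DC|² = 9769/180]
4. D_y = -79/30  [line 3·x + -3/2·y + -443/20 = 0 ∩ |DC|² = 9769/180]
   → D = (91/15, -79/30)

D = (91/15, -79/30)
G = (31/5, -22/5)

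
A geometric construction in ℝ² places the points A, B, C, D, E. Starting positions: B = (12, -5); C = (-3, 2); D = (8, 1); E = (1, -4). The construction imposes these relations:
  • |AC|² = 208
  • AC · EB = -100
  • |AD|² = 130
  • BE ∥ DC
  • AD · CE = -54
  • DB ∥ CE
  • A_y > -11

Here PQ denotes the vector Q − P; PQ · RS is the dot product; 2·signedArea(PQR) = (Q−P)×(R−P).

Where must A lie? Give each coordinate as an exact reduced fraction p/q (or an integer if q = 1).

A = (5, -10)

1. A_x = 5  [AD · CE = -54 ∩ AC · EB = -100]
2. A_y = -10  [AD · CE = -54 ∩ AC · EB = -100]
   → A = (5, -10)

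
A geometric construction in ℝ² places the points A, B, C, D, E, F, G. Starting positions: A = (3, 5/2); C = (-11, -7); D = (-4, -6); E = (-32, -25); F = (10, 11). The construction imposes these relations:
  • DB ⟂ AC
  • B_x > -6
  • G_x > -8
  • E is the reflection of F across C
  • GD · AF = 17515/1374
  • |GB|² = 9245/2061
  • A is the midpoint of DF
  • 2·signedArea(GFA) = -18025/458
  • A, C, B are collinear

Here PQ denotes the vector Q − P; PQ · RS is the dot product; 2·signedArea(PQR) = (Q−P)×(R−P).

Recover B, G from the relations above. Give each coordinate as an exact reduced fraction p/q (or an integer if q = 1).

1. B_x = -1315/229  [A, C, B are collinear ∩ DB ⟂ AC]
2. B_y = -786/229  [A, C, B are collinear ∩ DB ⟂ AC]
   → B = (-1315/229, -786/229)
3. G_x = -5149/687  [2·signedArea(GFA) = -18025/458 ∩ GD · AF = 17515/1374]
4. G_y = -3175/687  [2·signedArea(GFA) = -18025/458 ∩ GD · AF = 17515/1374]
   → G = (-5149/687, -3175/687)

B = (-1315/229, -786/229)
G = (-5149/687, -3175/687)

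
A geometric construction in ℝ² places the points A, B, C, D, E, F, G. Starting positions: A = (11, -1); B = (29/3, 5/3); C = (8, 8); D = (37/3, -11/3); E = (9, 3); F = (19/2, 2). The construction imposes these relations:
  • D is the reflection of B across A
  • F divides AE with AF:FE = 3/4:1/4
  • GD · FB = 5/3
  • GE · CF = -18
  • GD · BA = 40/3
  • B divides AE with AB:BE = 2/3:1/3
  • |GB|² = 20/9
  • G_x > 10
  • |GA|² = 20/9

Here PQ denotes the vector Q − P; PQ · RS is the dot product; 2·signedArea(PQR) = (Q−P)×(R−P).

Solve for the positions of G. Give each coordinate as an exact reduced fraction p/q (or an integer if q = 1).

1. G_x = 31/3  [GD · BA = 40/3 ∩ GE · CF = -18]
2. G_y = 1/3  [GD · BA = 40/3 ∩ GE · CF = -18]
   → G = (31/3, 1/3)

G = (31/3, 1/3)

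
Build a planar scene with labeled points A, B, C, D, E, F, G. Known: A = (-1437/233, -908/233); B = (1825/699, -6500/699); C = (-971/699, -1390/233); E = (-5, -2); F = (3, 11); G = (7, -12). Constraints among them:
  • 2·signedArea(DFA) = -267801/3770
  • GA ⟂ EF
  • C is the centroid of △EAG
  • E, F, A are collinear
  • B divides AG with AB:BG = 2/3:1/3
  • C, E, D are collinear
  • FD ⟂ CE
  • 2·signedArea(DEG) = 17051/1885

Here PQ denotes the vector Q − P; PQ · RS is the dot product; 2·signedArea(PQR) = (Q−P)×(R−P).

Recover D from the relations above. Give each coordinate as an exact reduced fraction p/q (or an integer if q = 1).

D = (-29577/3770, 4241/3770)

1. D_x = -29577/3770  [C, E, D are collinear ∩ FD ⟂ CE]
2. D_y = 4241/3770  [C, E, D are collinear ∩ FD ⟂ CE]
   → D = (-29577/3770, 4241/3770)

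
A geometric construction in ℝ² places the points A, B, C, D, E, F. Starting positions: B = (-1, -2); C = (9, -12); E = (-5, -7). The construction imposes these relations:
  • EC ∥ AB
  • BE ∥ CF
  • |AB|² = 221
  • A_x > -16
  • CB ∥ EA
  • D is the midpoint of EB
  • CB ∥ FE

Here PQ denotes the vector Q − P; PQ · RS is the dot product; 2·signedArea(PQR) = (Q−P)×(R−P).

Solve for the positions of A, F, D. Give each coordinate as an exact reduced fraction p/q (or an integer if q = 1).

A = (-15, 3)
D = (-3, -9/2)
F = (5, -17)

1. A_x = -15  [EC ∥ AB ∩ CB ∥ EA]
2. A_y = 3  [EC ∥ AB ∩ CB ∥ EA]
   → A = (-15, 3)
3. F_x = 5  [CB ∥ FE ∩ BE ∥ CF]
4. F_y = -17  [CB ∥ FE ∩ BE ∥ CF]
   → F = (5, -17)
5. D_x = -3  [D is the midpoint of EB]
6. D_y = -9/2  [D is the midpoint of EB]
   → D = (-3, -9/2)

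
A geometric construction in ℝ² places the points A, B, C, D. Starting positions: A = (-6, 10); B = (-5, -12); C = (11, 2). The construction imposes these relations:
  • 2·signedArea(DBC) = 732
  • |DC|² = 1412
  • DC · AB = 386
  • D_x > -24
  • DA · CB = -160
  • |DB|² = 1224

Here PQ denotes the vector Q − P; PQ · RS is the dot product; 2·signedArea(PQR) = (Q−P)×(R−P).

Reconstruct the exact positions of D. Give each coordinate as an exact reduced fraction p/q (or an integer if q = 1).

1. D_x = -23  [DA · CB = -160 ∩ DC · AB = 386]
2. D_y = 18  [DA · CB = -160 ∩ DC · AB = 386]
   → D = (-23, 18)

D = (-23, 18)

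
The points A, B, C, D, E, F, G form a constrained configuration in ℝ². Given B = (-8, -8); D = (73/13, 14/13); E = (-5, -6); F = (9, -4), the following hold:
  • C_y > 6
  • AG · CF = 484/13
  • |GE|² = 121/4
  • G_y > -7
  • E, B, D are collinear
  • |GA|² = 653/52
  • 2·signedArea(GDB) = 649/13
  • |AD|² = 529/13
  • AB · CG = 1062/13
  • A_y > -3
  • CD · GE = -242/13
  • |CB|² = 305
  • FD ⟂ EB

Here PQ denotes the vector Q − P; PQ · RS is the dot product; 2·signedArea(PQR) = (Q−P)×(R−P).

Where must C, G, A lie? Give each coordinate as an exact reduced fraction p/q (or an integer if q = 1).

1. G_x = 1/2  [line 118/13·x + -177/13·y + -1121/13 = 0 ∩ |GE|² = 121/4]
2. G_y = -6  [line 118/13·x + -177/13·y + -1121/13 = 0 ∩ |GE|² = 121/4]
   → G = (1/2, -6)
3. C_x = 29/13  [CD · GE = -242/13]
4. C_y = 80/13  [|CB|² = 305]
   → C = (29/13, 80/13)
5. A_x = 4/13  [AB · CG = 1062/13 ∩ AG · CF = 484/13]
6. A_y = -32/13  [AB · CG = 1062/13 ∩ AG · CF = 484/13]
   → A = (4/13, -32/13)

A = (4/13, -32/13)
C = (29/13, 80/13)
G = (1/2, -6)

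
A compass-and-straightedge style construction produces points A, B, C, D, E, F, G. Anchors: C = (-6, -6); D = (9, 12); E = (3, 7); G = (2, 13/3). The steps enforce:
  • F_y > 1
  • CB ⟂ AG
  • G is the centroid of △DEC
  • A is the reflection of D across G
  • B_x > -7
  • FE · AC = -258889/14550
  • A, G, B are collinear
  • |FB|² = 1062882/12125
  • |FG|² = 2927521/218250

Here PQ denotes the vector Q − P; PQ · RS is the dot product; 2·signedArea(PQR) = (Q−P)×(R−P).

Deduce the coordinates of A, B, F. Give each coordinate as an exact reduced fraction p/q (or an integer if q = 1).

A = (-5, -10/3)
B = (-6579/970, -5127/970)
F = (-2277/4850, 7899/4850)

1. A_x = -5  [A is the reflection of D across G]
2. A_y = -10/3  [A is the reflection of D across G]
   → A = (-5, -10/3)
3. B_x = -6579/970  [A, G, B are collinear ∩ CB ⟂ AG]
4. B_y = -5127/970  [A, G, B are collinear ∩ CB ⟂ AG]
   → B = (-6579/970, -5127/970)
5. F_x = -2277/4850  [line 1·x + 8/3·y + -18787/4850 = 0 ∩ |FG|² = 2927521/218250]
6. F_y = 7899/4850  [line 1·x + 8/3·y + -18787/4850 = 0 ∩ |FG|² = 2927521/218250]
   → F = (-2277/4850, 7899/4850)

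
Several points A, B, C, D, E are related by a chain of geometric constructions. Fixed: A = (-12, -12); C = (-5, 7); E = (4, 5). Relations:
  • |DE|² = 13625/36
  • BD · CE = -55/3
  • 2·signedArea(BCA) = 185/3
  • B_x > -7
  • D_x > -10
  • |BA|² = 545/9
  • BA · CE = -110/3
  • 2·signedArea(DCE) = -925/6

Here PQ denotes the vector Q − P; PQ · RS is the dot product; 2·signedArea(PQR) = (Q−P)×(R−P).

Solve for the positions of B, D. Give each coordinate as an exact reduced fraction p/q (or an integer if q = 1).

1. B_x = -20/3  [BA · CE = -110/3 ∩ 2·signedArea(BCA) = 185/3]
2. B_y = -19/3  [BA · CE = -110/3 ∩ 2·signedArea(BCA) = 185/3]
   → B = (-20/3, -19/3)
3. D_x = -28/3  [2·signedArea(DCE) = -925/6 ∩ BD · CE = -55/3]
4. D_y = -55/6  [2·signedArea(DCE) = -925/6 ∩ BD · CE = -55/3]
   → D = (-28/3, -55/6)

B = (-20/3, -19/3)
D = (-28/3, -55/6)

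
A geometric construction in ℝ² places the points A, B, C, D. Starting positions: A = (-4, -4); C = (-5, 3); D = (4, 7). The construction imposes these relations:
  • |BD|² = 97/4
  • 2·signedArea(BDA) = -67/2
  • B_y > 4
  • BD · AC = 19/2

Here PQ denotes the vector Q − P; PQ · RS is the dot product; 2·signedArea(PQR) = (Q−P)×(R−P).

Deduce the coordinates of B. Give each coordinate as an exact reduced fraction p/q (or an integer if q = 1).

1. B_x = -1/2  [2·signedArea(BDA) = -67/2 ∩ BD · AC = 19/2]
2. B_y = 5  [2·signedArea(BDA) = -67/2 ∩ BD · AC = 19/2]
   → B = (-1/2, 5)

B = (-1/2, 5)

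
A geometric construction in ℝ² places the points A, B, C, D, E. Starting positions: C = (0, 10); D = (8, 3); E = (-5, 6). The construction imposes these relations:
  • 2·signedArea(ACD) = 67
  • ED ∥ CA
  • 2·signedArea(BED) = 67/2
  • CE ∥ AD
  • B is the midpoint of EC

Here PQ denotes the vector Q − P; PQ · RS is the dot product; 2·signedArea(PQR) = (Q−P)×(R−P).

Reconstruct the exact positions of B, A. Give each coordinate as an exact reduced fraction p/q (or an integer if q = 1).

A = (13, 7)
B = (-5/2, 8)

1. B_x = -5/2  [B is the midpoint of EC]
2. B_y = 8  [B is the midpoint of EC]
   → B = (-5/2, 8)
3. A_x = 13  [CE ∥ AD ∩ ED ∥ CA]
4. A_y = 7  [CE ∥ AD ∩ ED ∥ CA]
   → A = (13, 7)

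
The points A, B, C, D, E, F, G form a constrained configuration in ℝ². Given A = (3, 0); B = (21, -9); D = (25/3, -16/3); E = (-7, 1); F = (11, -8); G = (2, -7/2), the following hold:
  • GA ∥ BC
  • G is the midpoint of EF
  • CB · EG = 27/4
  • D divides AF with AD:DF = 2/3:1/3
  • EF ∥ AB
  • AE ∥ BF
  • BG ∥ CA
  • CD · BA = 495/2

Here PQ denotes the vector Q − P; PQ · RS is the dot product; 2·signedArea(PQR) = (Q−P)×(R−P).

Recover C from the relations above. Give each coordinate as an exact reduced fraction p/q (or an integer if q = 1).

1. C_x = 22  [BG ∥ CA ∩ GA ∥ BC]
2. C_y = -11/2  [BG ∥ CA ∩ GA ∥ BC]
   → C = (22, -11/2)

C = (22, -11/2)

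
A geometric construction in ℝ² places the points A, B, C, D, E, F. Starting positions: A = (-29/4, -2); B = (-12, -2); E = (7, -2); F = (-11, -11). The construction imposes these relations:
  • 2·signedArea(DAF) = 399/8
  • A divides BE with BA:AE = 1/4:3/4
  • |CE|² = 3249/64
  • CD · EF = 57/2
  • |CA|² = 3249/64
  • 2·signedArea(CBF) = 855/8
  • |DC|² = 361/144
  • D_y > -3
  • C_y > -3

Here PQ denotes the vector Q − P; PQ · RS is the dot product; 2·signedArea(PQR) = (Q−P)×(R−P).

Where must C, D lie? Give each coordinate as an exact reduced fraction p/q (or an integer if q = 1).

C = (-1/8, -2)
D = (-41/24, -2)

1. C_x = -1/8  [line 9·x + 1·y + 25/8 = 0 ∩ |CE|² = 3249/64]
2. C_y = -2  [line 9·x + 1·y + 25/8 = 0 ∩ |CE|² = 3249/64]
   → C = (-1/8, -2)
3. D_x = -41/24  [CD · EF = 57/2 ∩ 2·signedArea(DAF) = 399/8]
4. D_y = -2  [CD · EF = 57/2 ∩ 2·signedArea(DAF) = 399/8]
   → D = (-41/24, -2)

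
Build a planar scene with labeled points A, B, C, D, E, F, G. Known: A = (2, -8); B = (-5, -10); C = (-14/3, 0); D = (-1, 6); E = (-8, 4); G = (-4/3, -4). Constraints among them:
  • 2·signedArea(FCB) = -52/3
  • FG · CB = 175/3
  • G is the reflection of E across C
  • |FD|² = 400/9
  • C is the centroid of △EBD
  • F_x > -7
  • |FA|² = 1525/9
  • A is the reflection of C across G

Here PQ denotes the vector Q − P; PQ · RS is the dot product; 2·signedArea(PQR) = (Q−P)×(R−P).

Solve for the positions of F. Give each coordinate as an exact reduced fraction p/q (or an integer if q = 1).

1. F_x = -19/3  [2·signedArea(FCB) = -52/3 ∩ FG · CB = 175/3]
2. F_y = 2  [2·signedArea(FCB) = -52/3 ∩ FG · CB = 175/3]
   → F = (-19/3, 2)

F = (-19/3, 2)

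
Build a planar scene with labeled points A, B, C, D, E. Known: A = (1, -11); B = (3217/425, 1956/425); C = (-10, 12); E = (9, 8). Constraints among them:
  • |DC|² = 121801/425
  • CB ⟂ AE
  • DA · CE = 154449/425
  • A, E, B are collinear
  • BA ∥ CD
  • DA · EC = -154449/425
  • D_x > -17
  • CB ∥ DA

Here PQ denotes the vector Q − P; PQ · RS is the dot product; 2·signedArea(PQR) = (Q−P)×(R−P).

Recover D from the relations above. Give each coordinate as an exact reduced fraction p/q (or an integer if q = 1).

1. D_x = -7042/425  [CB ∥ DA ∩ BA ∥ CD]
2. D_y = -1531/425  [CB ∥ DA ∩ BA ∥ CD]
   → D = (-7042/425, -1531/425)

D = (-7042/425, -1531/425)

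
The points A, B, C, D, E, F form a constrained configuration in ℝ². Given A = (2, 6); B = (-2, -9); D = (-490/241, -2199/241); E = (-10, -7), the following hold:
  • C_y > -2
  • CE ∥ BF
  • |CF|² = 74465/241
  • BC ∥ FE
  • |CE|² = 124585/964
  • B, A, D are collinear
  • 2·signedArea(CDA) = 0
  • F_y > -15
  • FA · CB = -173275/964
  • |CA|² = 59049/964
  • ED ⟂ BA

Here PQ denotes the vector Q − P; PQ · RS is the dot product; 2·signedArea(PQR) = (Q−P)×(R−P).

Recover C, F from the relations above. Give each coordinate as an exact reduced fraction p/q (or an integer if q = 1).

1. C_x = -4/241  [line -3645/241·x + 972/241·y + 1458/241 = 0 ∩ |CE|² = 124585/964]
2. C_y = -753/482  [line -3645/241·x + 972/241·y + 1458/241 = 0 ∩ |CE|² = 124585/964]
   → C = (-4/241, -753/482)
3. F_x = -2888/241  [BC ∥ FE ∩ CE ∥ BF]
4. F_y = -6959/482  [BC ∥ FE ∩ CE ∥ BF]
   → F = (-2888/241, -6959/482)

C = (-4/241, -753/482)
F = (-2888/241, -6959/482)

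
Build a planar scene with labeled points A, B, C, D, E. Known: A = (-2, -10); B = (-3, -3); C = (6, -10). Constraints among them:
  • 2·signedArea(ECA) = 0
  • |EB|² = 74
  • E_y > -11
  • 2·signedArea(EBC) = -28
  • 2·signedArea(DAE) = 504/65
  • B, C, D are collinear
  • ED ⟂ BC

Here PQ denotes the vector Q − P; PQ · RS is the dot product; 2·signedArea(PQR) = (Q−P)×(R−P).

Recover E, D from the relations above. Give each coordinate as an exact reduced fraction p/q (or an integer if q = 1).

D = (228/65, -524/65)
E = (2, -10)

1. E_x = 2  [2·signedArea(ECA) = 0 ∩ 2·signedArea(EBC) = -28]
2. E_y = -10  [2·signedArea(ECA) = 0 ∩ 2·signedArea(EBC) = -28]
   → E = (2, -10)
3. D_x = 228/65  [B, C, D are collinear ∩ ED ⟂ BC]
4. D_y = -524/65  [B, C, D are collinear ∩ ED ⟂ BC]
   → D = (228/65, -524/65)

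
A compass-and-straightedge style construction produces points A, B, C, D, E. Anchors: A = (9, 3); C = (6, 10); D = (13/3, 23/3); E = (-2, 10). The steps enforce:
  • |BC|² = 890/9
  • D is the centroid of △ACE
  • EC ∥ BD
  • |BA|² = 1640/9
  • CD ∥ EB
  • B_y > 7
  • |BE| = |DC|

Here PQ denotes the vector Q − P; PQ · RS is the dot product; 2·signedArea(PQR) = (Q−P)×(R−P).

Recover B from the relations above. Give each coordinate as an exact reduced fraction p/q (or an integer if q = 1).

B = (-11/3, 23/3)

1. B_x = -11/3  [EC ∥ BD ∩ CD ∥ EB]
2. B_y = 23/3  [EC ∥ BD ∩ CD ∥ EB]
   → B = (-11/3, 23/3)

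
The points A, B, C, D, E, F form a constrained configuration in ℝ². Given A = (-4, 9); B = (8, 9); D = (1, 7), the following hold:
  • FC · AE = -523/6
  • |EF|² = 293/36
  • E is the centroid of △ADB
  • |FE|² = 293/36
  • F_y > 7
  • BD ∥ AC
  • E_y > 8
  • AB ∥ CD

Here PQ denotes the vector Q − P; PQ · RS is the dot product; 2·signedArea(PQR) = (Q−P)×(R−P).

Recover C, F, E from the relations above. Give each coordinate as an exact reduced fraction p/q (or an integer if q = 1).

1. C_x = -11  [AB ∥ CD ∩ BD ∥ AC]
2. C_y = 7  [AB ∥ CD ∩ BD ∥ AC]
   → C = (-11, 7)
3. E_x = 5/3  [E is the centroid of △ADB]
4. E_y = 25/3  [E is the centroid of △ADB]
   → E = (5/3, 25/3)
5. F_x = 9/2  [line -17/3·x + 2/3·y + 121/6 = 0 ∩ |FE|² = 293/36]
6. F_y = 8  [line -17/3·x + 2/3·y + 121/6 = 0 ∩ |FE|² = 293/36]
   → F = (9/2, 8)

C = (-11, 7)
E = (5/3, 25/3)
F = (9/2, 8)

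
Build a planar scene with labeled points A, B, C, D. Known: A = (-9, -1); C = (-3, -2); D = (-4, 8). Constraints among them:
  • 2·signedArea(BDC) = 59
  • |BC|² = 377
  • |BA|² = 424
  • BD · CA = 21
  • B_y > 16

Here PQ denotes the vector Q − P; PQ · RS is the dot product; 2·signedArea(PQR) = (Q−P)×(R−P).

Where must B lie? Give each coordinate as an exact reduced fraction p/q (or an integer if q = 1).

B = (1, 17)

1. B_x = 1  [BD · CA = 21 ∩ 2·signedArea(BDC) = 59]
2. B_y = 17  [BD · CA = 21 ∩ 2·signedArea(BDC) = 59]
   → B = (1, 17)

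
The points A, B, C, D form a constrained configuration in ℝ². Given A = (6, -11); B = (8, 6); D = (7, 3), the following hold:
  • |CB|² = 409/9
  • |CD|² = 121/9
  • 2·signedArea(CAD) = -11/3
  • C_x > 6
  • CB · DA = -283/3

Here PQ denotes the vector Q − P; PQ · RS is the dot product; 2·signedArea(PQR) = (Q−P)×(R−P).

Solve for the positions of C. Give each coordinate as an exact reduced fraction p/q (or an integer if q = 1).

1. C_x = 7  [2·signedArea(CAD) = -11/3 ∩ CB · DA = -283/3]
2. C_y = -2/3  [2·signedArea(CAD) = -11/3 ∩ CB · DA = -283/3]
   → C = (7, -2/3)

C = (7, -2/3)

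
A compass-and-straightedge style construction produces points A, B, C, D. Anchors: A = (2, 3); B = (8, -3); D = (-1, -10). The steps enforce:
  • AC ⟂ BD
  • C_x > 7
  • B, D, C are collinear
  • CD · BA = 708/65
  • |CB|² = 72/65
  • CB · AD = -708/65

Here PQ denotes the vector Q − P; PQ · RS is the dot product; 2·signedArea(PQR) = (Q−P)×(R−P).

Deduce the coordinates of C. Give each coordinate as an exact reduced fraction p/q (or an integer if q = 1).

1. C_x = 466/65  [B, D, C are collinear ∩ AC ⟂ BD]
2. C_y = -237/65  [B, D, C are collinear ∩ AC ⟂ BD]
   → C = (466/65, -237/65)

C = (466/65, -237/65)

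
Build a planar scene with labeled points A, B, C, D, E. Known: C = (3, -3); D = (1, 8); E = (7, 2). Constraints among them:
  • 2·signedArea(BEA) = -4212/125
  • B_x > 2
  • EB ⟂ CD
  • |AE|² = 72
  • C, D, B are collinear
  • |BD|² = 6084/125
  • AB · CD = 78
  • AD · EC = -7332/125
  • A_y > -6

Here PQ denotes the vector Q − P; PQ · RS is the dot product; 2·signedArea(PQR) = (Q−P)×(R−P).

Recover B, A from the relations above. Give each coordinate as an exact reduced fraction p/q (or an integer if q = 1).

A = (437/125, -716/125)
B = (281/125, 142/125)

1. B_x = 281/125  [C, D, B are collinear ∩ EB ⟂ CD]
2. B_y = 142/125  [C, D, B are collinear ∩ EB ⟂ CD]
   → B = (281/125, 142/125)
3. A_x = 437/125  [AB · CD = 78 ∩ AD · EC = -7332/125]
4. A_y = -716/125  [AB · CD = 78 ∩ AD · EC = -7332/125]
   → A = (437/125, -716/125)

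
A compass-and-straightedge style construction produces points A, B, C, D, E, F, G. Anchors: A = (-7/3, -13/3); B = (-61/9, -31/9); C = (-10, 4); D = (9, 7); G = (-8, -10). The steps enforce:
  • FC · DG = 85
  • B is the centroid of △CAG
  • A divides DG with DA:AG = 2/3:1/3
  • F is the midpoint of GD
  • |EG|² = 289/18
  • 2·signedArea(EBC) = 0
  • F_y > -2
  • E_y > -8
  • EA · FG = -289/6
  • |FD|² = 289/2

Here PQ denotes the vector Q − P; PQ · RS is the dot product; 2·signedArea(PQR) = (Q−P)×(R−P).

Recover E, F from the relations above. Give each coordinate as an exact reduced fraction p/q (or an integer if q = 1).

1. E_x = -31/6  [line -67/9·x + -29/9·y + -554/9 = 0 ∩ |EG|² = 289/18]
2. E_y = -43/6  [line -67/9·x + -29/9·y + -554/9 = 0 ∩ |EG|² = 289/18]
   → E = (-31/6, -43/6)
3. F_x = 1/2  [F is the midpoint of GD]
4. F_y = -3/2  [F is the midpoint of GD]
   → F = (1/2, -3/2)

E = (-31/6, -43/6)
F = (1/2, -3/2)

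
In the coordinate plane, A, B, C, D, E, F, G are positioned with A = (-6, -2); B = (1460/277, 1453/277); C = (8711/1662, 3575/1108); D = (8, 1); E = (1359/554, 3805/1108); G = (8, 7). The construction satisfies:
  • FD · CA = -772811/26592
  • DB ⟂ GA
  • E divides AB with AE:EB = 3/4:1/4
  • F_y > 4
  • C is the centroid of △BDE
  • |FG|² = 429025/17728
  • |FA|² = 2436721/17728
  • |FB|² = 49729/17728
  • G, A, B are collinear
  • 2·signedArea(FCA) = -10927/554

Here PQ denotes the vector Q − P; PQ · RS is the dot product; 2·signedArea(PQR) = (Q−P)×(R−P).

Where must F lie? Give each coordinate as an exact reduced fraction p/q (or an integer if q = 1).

F = (4279/1108, 9617/2216)

1. F_x = 4279/1108  [2·signedArea(FCA) = -10927/554 ∩ FD · CA = -772811/26592]
2. F_y = 9617/2216  [2·signedArea(FCA) = -10927/554 ∩ FD · CA = -772811/26592]
   → F = (4279/1108, 9617/2216)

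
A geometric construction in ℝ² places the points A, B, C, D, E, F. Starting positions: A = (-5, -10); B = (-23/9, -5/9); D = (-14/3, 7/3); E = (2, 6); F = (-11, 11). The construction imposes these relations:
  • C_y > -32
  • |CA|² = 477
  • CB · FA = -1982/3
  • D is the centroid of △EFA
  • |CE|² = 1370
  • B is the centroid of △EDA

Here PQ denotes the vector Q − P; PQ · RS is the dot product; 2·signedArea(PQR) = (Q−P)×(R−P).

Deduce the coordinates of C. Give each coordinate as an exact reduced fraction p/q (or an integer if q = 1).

1. C_x = 1  [line -6·x + 21·y + 657 = 0 ∩ |CA|² = 477]
2. C_y = -31  [line -6·x + 21·y + 657 = 0 ∩ |CA|² = 477]
   → C = (1, -31)

C = (1, -31)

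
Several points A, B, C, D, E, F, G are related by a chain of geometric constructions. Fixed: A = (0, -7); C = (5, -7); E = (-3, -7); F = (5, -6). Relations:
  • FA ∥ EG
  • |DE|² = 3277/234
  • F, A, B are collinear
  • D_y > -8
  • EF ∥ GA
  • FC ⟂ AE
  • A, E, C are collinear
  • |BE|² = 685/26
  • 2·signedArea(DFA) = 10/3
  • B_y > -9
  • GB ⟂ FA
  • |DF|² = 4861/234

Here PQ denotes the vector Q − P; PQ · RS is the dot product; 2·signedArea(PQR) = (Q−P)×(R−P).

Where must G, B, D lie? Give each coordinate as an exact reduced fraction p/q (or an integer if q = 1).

B = (-205/26, -223/26)
D = (55/78, -587/78)
G = (-8, -8)

1. G_x = -8  [EF ∥ GA ∩ FA ∥ EG]
2. G_y = -8  [EF ∥ GA ∩ FA ∥ EG]
   → G = (-8, -8)
3. B_x = -205/26  [F, A, B are collinear ∩ GB ⟂ FA]
4. B_y = -223/26  [F, A, B are collinear ∩ GB ⟂ FA]
   → B = (-205/26, -223/26)
5. D_x = 55/78  [line 1·x + -5·y + -115/3 = 0 ∩ |DE|² = 3277/234]
6. D_y = -587/78  [line 1·x + -5·y + -115/3 = 0 ∩ |DE|² = 3277/234]
   → D = (55/78, -587/78)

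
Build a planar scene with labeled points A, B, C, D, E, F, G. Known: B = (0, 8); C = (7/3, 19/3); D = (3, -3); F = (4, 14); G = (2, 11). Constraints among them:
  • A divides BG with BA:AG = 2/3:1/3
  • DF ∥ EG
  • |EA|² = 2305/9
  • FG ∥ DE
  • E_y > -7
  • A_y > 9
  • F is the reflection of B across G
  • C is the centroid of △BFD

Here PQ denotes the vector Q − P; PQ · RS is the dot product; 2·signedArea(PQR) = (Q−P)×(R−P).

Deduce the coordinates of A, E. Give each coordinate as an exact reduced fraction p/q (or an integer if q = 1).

1. A_x = 4/3  [A divides BG with BA:AG = 2/3:1/3]
2. A_y = 10  [A divides BG with BA:AG = 2/3:1/3]
   → A = (4/3, 10)
3. E_x = 1  [DF ∥ EG ∩ FG ∥ DE]
4. E_y = -6  [DF ∥ EG ∩ FG ∥ DE]
   → E = (1, -6)

A = (4/3, 10)
E = (1, -6)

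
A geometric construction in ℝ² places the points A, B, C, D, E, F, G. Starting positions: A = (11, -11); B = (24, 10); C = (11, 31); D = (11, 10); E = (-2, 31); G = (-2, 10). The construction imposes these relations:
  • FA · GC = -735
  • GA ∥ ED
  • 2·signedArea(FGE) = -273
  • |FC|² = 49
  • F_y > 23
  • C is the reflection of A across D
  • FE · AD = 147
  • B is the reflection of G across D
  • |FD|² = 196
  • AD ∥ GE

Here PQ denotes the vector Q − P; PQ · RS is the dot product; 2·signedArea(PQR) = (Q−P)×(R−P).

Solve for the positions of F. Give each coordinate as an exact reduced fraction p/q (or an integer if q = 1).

F = (11, 24)

1. F_x = 11  [FE · AD = 147 ∩ 2·signedArea(FGE) = -273]
2. F_y = 24  [FE · AD = 147 ∩ 2·signedArea(FGE) = -273]
   → F = (11, 24)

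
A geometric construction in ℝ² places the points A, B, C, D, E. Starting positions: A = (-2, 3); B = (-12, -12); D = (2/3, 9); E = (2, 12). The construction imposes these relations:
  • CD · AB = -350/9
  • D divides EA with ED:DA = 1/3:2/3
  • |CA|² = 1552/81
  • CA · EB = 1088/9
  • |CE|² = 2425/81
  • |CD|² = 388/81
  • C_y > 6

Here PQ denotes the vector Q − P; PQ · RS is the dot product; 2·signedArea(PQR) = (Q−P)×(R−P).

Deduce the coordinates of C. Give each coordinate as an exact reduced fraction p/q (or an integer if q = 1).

1. C_x = -2/9  [CD · AB = -350/9 ∩ CA · EB = 1088/9]
2. C_y = 7  [CD · AB = -350/9 ∩ CA · EB = 1088/9]
   → C = (-2/9, 7)

C = (-2/9, 7)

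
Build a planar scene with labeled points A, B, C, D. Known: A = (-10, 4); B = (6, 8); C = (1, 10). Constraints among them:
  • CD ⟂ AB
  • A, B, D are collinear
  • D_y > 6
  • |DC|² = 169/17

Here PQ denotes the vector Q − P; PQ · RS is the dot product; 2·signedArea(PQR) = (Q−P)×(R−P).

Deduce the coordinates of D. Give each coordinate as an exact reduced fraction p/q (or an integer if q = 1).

1. D_x = 30/17  [A, B, D are collinear ∩ CD ⟂ AB]
2. D_y = 118/17  [A, B, D are collinear ∩ CD ⟂ AB]
   → D = (30/17, 118/17)

D = (30/17, 118/17)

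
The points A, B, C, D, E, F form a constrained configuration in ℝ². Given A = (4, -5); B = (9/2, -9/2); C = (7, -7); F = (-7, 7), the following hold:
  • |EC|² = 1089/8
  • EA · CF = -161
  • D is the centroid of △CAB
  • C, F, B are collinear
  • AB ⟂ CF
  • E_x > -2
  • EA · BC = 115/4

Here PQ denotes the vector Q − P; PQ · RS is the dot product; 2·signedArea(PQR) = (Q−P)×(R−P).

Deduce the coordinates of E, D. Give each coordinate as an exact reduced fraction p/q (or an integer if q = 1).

D = (31/6, -11/2)
E = (-5/4, 5/4)

1. E_x = -5/4  [line 14·x + -14·y + 35 = 0 ∩ |EC|² = 1089/8]
2. E_y = 5/4  [line 14·x + -14·y + 35 = 0 ∩ |EC|² = 1089/8]
   → E = (-5/4, 5/4)
3. D_x = 31/6  [D is the centroid of △CAB]
4. D_y = -11/2  [D is the centroid of △CAB]
   → D = (31/6, -11/2)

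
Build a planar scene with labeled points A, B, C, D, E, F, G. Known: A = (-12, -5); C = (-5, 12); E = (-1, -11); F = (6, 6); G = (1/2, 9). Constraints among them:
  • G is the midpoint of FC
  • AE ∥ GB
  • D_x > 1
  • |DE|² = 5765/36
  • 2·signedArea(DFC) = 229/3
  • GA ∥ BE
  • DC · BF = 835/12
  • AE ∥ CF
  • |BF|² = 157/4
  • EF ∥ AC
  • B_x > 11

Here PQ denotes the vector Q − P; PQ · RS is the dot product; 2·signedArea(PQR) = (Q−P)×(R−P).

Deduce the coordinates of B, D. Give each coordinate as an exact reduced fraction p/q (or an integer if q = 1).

B = (23/2, 3)
D = (11/6, 4/3)

1. B_x = 23/2  [GA ∥ BE ∩ AE ∥ GB]
2. B_y = 3  [GA ∥ BE ∩ AE ∥ GB]
   → B = (23/2, 3)
3. D_x = 11/6  [2·signedArea(DFC) = 229/3 ∩ DC · BF = 835/12]
4. D_y = 4/3  [2·signedArea(DFC) = 229/3 ∩ DC · BF = 835/12]
   → D = (11/6, 4/3)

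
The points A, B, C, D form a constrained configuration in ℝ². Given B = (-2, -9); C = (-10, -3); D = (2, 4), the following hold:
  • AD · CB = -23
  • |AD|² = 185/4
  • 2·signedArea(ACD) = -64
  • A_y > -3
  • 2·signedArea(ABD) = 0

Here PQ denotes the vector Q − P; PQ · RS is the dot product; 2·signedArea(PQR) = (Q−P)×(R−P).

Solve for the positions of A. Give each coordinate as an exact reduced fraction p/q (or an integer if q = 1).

A = (0, -5/2)

1. A_x = 0  [2·signedArea(ABD) = 0 ∩ 2·signedArea(ACD) = -64]
2. A_y = -5/2  [2·signedArea(ABD) = 0 ∩ 2·signedArea(ACD) = -64]
   → A = (0, -5/2)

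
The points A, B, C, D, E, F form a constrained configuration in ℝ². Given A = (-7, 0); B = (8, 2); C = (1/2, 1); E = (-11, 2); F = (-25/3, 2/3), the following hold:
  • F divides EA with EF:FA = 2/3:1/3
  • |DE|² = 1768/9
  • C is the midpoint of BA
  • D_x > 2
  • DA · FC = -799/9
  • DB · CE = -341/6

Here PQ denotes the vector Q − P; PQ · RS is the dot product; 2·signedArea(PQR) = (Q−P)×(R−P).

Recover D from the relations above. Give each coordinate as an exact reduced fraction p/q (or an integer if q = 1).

D = (3, 4/3)

1. D_x = 3  [DB · CE = -341/6 ∩ DA · FC = -799/9]
2. D_y = 4/3  [DB · CE = -341/6 ∩ DA · FC = -799/9]
   → D = (3, 4/3)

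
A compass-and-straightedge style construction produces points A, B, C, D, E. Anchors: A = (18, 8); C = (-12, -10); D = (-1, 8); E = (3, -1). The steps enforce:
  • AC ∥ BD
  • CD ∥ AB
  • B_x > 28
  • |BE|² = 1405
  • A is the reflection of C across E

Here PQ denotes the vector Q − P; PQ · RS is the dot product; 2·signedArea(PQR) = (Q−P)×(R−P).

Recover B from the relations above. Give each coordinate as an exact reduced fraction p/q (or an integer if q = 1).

B = (29, 26)

1. B_x = 29  [AC ∥ BD ∩ CD ∥ AB]
2. B_y = 26  [AC ∥ BD ∩ CD ∥ AB]
   → B = (29, 26)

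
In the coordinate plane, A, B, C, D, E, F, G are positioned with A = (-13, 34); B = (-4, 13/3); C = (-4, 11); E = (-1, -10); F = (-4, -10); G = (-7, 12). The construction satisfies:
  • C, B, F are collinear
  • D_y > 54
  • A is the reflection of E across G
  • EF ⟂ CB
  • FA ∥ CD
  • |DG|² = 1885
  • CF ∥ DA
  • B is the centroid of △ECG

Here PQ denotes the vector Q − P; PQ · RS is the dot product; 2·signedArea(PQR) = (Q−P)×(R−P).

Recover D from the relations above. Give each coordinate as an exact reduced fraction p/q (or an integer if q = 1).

1. D_x = -13  [CF ∥ DA ∩ FA ∥ CD]
2. D_y = 55  [CF ∥ DA ∩ FA ∥ CD]
   → D = (-13, 55)

D = (-13, 55)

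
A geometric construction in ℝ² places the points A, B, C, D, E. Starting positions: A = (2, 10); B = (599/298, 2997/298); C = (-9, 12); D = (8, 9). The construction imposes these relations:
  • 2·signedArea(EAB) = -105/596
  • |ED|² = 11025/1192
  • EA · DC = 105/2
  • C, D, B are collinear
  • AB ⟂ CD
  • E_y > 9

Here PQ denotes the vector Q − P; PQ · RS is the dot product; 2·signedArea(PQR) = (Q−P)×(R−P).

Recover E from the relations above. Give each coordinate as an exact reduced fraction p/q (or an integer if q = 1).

E = (2983/596, 5679/596)

1. E_x = 2983/596  [line -17/298·x + 3/298·y + 113/596 = 0 ∩ |ED|² = 11025/1192]
2. E_y = 5679/596  [line -17/298·x + 3/298·y + 113/596 = 0 ∩ |ED|² = 11025/1192]
   → E = (2983/596, 5679/596)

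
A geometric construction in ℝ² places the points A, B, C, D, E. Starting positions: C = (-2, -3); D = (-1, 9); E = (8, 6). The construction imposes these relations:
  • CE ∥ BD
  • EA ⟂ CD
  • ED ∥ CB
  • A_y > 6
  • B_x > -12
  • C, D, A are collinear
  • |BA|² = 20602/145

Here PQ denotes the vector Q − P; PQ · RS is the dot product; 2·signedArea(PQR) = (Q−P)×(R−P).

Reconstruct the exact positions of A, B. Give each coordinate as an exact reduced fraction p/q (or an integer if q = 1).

A = (-172/145, 981/145)
B = (-11, 0)

1. A_x = -172/145  [C, D, A are collinear ∩ EA ⟂ CD]
2. A_y = 981/145  [C, D, A are collinear ∩ EA ⟂ CD]
   → A = (-172/145, 981/145)
3. B_x = -11  [CE ∥ BD ∩ ED ∥ CB]
4. B_y = 0  [CE ∥ BD ∩ ED ∥ CB]
   → B = (-11, 0)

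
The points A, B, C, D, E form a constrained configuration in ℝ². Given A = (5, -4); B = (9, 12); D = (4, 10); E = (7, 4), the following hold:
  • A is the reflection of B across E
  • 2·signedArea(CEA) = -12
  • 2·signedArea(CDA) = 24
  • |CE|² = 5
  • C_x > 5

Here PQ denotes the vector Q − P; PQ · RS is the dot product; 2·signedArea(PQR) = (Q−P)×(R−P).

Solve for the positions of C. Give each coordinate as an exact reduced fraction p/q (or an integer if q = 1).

1. C_x = 6  [2·signedArea(CEA) = -12 ∩ 2·signedArea(CDA) = 24]
2. C_y = 6  [2·signedArea(CEA) = -12 ∩ 2·signedArea(CDA) = 24]
   → C = (6, 6)

C = (6, 6)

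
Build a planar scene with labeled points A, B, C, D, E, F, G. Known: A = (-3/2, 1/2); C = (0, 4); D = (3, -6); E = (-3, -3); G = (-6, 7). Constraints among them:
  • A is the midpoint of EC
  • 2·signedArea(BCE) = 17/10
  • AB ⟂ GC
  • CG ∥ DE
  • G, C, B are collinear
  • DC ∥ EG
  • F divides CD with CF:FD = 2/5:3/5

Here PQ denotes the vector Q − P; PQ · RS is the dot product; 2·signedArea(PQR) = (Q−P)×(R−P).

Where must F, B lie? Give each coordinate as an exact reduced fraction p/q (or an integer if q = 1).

B = (1/5, 39/10)
F = (6/5, 0)

1. F_x = 6/5  [F divides CD with CF:FD = 2/5:3/5]
2. F_y = 0  [F divides CD with CF:FD = 2/5:3/5]
   → F = (6/5, 0)
3. B_x = 1/5  [G, C, B are collinear ∩ AB ⟂ GC]
4. B_y = 39/10  [G, C, B are collinear ∩ AB ⟂ GC]
   → B = (1/5, 39/10)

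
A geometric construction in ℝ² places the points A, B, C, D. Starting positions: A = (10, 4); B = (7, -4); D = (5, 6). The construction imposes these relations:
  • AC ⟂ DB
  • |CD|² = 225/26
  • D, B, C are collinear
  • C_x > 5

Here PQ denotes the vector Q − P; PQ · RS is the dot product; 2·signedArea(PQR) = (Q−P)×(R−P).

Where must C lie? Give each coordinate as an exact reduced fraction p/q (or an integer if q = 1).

1. C_x = 145/26  [D, B, C are collinear ∩ AC ⟂ DB]
2. C_y = 81/26  [D, B, C are collinear ∩ AC ⟂ DB]
   → C = (145/26, 81/26)

C = (145/26, 81/26)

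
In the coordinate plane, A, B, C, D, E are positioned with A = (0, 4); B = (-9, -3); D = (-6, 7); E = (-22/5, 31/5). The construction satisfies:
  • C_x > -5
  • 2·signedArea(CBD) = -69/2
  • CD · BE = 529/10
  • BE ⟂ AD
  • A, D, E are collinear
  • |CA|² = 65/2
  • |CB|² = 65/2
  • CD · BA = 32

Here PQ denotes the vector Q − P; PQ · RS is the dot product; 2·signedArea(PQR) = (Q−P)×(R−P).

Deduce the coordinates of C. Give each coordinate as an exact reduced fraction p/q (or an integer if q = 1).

C = (-9/2, 1/2)

1. C_x = -9/2  [CD · BA = 32 ∩ 2·signedArea(CBD) = -69/2]
2. C_y = 1/2  [CD · BA = 32 ∩ 2·signedArea(CBD) = -69/2]
   → C = (-9/2, 1/2)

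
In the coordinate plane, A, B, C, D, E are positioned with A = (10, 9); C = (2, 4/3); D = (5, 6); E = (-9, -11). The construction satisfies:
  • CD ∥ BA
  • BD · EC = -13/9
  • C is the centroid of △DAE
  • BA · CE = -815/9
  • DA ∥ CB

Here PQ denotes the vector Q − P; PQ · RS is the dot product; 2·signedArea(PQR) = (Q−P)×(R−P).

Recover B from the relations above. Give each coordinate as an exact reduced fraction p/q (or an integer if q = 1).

B = (7, 13/3)

1. B_x = 7  [CD ∥ BA ∩ DA ∥ CB]
2. B_y = 13/3  [CD ∥ BA ∩ DA ∥ CB]
   → B = (7, 13/3)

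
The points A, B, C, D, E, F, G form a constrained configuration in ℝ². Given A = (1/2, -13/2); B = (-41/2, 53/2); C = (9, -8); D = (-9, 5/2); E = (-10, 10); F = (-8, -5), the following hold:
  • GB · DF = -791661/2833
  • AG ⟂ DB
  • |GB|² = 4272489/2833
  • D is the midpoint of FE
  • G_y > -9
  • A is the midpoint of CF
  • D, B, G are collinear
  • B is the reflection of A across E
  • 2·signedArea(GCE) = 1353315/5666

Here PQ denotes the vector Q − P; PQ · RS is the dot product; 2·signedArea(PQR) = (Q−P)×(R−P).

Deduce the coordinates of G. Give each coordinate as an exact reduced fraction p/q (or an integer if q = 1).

G = (-21071/5666, -48283/5666)

1. G_x = -21071/5666  [D, B, G are collinear ∩ AG ⟂ DB]
2. G_y = -48283/5666  [D, B, G are collinear ∩ AG ⟂ DB]
   → G = (-21071/5666, -48283/5666)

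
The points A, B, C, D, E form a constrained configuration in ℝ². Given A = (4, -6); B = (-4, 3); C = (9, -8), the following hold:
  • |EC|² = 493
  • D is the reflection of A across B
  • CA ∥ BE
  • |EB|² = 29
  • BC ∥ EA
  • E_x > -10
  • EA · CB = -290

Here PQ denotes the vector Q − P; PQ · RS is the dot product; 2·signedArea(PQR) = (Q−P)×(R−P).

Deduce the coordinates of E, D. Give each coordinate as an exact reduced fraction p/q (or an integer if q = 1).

D = (-12, 12)
E = (-9, 5)

1. E_x = -9  [BC ∥ EA ∩ CA ∥ BE]
2. E_y = 5  [BC ∥ EA ∩ CA ∥ BE]
   → E = (-9, 5)
3. D_x = -12  [D is the reflection of A across B]
4. D_y = 12  [D is the reflection of A across B]
   → D = (-12, 12)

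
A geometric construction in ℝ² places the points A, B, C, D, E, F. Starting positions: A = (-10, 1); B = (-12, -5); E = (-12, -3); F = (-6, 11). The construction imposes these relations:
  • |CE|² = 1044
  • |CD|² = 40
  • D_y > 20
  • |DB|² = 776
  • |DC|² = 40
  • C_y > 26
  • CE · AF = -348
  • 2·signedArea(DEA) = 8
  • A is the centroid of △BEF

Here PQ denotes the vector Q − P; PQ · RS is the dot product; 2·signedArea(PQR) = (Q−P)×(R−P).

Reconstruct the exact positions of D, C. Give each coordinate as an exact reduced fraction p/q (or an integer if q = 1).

C = (0, 27)
D = (-2, 21)

1. D_x = -2  [line -4·x + 2·y + -50 = 0 ∩ |DB|² = 776]
2. D_y = 21  [line -4·x + 2·y + -50 = 0 ∩ |DB|² = 776]
   → D = (-2, 21)
3. C_x = 0  [line -4·x + -10·y + 270 = 0 ∩ |CE|² = 1044]
4. C_y = 27  [line -4·x + -10·y + 270 = 0 ∩ |CE|² = 1044]
   → C = (0, 27)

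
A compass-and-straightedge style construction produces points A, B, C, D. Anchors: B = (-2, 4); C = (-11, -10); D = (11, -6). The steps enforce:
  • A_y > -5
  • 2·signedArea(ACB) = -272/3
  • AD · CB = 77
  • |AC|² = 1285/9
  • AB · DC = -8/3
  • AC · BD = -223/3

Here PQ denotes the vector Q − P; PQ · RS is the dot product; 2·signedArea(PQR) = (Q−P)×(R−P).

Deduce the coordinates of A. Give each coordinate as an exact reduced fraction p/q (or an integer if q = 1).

1. A_x = -2/3  [AD · CB = 77 ∩ AC · BD = -223/3]
2. A_y = -4  [AD · CB = 77 ∩ AC · BD = -223/3]
   → A = (-2/3, -4)

A = (-2/3, -4)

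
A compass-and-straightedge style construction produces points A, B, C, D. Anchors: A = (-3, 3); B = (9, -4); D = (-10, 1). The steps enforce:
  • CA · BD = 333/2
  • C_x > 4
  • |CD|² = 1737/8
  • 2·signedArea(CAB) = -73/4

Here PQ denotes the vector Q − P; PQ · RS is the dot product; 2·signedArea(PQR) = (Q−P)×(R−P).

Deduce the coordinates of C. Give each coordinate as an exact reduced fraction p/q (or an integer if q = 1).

1. C_x = 17/4  [2·signedArea(CAB) = -73/4 ∩ CA · BD = 333/2]
2. C_y = -11/4  [2·signedArea(CAB) = -73/4 ∩ CA · BD = 333/2]
   → C = (17/4, -11/4)

C = (17/4, -11/4)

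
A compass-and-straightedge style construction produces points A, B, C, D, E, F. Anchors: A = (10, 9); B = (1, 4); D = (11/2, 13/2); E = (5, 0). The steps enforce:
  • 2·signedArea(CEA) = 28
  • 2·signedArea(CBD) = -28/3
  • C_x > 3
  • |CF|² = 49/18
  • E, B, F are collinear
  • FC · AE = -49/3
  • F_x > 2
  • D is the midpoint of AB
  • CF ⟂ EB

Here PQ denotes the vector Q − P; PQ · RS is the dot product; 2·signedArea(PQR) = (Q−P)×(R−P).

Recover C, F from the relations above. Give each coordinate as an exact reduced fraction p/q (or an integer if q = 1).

C = (23/6, 7/2)
F = (8/3, 7/3)

1. C_x = 23/6  [2·signedArea(CEA) = 28 ∩ 2·signedArea(CBD) = -28/3]
2. C_y = 7/2  [2·signedArea(CEA) = 28 ∩ 2·signedArea(CBD) = -28/3]
   → C = (23/6, 7/2)
3. F_x = 8/3  [E, B, F are collinear ∩ CF ⟂ EB]
4. F_y = 7/3  [E, B, F are collinear ∩ CF ⟂ EB]
   → F = (8/3, 7/3)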